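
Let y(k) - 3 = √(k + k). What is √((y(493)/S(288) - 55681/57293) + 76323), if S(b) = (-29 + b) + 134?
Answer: √(38693514117433544577 + 1290017724657*√986)/22516149 ≈ 276.26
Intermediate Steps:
y(k) = 3 + √2*√k (y(k) = 3 + √(k + k) = 3 + √(2*k) = 3 + √2*√k)
S(b) = 105 + b
√((y(493)/S(288) - 55681/57293) + 76323) = √(((3 + √2*√493)/(105 + 288) - 55681/57293) + 76323) = √(((3 + √986)/393 - 55681*1/57293) + 76323) = √(((3 + √986)*(1/393) - 55681/57293) + 76323) = √(((1/131 + √986/393) - 55681/57293) + 76323) = √((-7236918/7505383 + √986/393) + 76323) = √(572826109791/7505383 + √986/393)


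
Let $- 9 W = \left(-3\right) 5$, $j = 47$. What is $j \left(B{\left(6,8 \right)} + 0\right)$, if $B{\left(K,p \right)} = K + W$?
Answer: $\frac{1081}{3} \approx 360.33$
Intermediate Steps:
$W = \frac{5}{3}$ ($W = - \frac{\left(-3\right) 5}{9} = \left(- \frac{1}{9}\right) \left(-15\right) = \frac{5}{3} \approx 1.6667$)
$B{\left(K,p \right)} = \frac{5}{3} + K$ ($B{\left(K,p \right)} = K + \frac{5}{3} = \frac{5}{3} + K$)
$j \left(B{\left(6,8 \right)} + 0\right) = 47 \left(\left(\frac{5}{3} + 6\right) + 0\right) = 47 \left(\frac{23}{3} + 0\right) = 47 \cdot \frac{23}{3} = \frac{1081}{3}$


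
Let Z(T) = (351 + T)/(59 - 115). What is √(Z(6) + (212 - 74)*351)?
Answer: √774906/4 ≈ 220.07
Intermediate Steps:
Z(T) = -351/56 - T/56 (Z(T) = (351 + T)/(-56) = (351 + T)*(-1/56) = -351/56 - T/56)
√(Z(6) + (212 - 74)*351) = √((-351/56 - 1/56*6) + (212 - 74)*351) = √((-351/56 - 3/28) + 138*351) = √(-51/8 + 48438) = √(387453/8) = √774906/4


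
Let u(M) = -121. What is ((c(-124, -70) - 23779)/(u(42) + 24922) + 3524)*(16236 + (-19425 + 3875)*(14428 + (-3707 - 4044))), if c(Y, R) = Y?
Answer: -9070477503560594/24801 ≈ -3.6573e+11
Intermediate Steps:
((c(-124, -70) - 23779)/(u(42) + 24922) + 3524)*(16236 + (-19425 + 3875)*(14428 + (-3707 - 4044))) = ((-124 - 23779)/(-121 + 24922) + 3524)*(16236 + (-19425 + 3875)*(14428 + (-3707 - 4044))) = (-23903/24801 + 3524)*(16236 - 15550*(14428 - 7751)) = (-23903*1/24801 + 3524)*(16236 - 15550*6677) = (-23903/24801 + 3524)*(16236 - 103827350) = (87374821/24801)*(-103811114) = -9070477503560594/24801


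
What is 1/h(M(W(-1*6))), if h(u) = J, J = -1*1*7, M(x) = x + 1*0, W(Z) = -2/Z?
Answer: -1/7 ≈ -0.14286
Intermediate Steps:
M(x) = x (M(x) = x + 0 = x)
J = -7 (J = -1*7 = -7)
h(u) = -7
1/h(M(W(-1*6))) = 1/(-7) = -1/7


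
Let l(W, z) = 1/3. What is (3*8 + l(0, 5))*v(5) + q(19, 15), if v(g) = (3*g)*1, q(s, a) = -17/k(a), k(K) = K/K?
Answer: 348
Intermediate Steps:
k(K) = 1
l(W, z) = ⅓
q(s, a) = -17 (q(s, a) = -17/1 = -17*1 = -17)
v(g) = 3*g
(3*8 + l(0, 5))*v(5) + q(19, 15) = (3*8 + ⅓)*(3*5) - 17 = (24 + ⅓)*15 - 17 = (73/3)*15 - 17 = 365 - 17 = 348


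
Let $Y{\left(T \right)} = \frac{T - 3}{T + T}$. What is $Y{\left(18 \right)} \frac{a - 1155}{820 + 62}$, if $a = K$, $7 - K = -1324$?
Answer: $\frac{110}{1323} \approx 0.083144$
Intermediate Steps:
$K = 1331$ ($K = 7 - -1324 = 7 + 1324 = 1331$)
$a = 1331$
$Y{\left(T \right)} = \frac{-3 + T}{2 T}$
$Y{\left(18 \right)} \frac{a - 1155}{820 + 62} = \frac{-3 + 18}{2 \cdot 18} \frac{1331 - 1155}{820 + 62} = \frac{1}{2} \cdot \frac{1}{18} \cdot 15 \cdot \frac{176}{882} = \frac{5 \cdot 176 \cdot \frac{1}{882}}{12} = \frac{5}{12} \cdot \frac{88}{441} = \frac{110}{1323}$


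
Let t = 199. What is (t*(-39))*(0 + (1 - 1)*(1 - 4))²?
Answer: 0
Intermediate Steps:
(t*(-39))*(0 + (1 - 1)*(1 - 4))² = (199*(-39))*(0 + (1 - 1)*(1 - 4))² = -7761*(0 + 0*(-3))² = -7761*(0 + 0)² = -7761*0² = -7761*0 = 0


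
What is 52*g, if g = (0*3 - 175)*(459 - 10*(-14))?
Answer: -5450900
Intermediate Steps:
g = -104825 (g = (0 - 175)*(459 + 140) = -175*599 = -104825)
52*g = 52*(-104825) = -5450900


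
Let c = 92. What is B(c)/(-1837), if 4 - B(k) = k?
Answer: 8/167 ≈ 0.047904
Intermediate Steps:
B(k) = 4 - k
B(c)/(-1837) = (4 - 1*92)/(-1837) = (4 - 92)*(-1/1837) = -88*(-1/1837) = 8/167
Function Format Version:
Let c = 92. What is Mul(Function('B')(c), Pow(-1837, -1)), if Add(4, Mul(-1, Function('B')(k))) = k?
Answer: Rational(8, 167) ≈ 0.047904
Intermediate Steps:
Function('B')(k) = Add(4, Mul(-1, k))
Mul(Function('B')(c), Pow(-1837, -1)) = Mul(Add(4, Mul(-1, 92)), Pow(-1837, -1)) = Mul(Add(4, -92), Rational(-1, 1837)) = Mul(-88, Rational(-1, 1837)) = Rational(8, 167)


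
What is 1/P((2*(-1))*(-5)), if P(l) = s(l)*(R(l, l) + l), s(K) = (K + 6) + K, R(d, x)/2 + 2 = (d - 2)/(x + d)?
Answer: 5/884 ≈ 0.0056561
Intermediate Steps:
R(d, x) = -4 + 2*(-2 + d)/(d + x) (R(d, x) = -4 + 2*((d - 2)/(x + d)) = -4 + 2*((-2 + d)/(d + x)) = -4 + 2*(-2 + d)/(d + x))
s(K) = 6 + 2*K (s(K) = (6 + K) + K = 6 + 2*K)
P(l) = (6 + 2*l)*(l + (-2 - 3*l)/l) (P(l) = (6 + 2*l)*(2*(-2 - l - 2*l)/(l + l) + l) = (6 + 2*l)*(2*(-2 - 3*l)/((2*l)) + l) = (6 + 2*l)*(2*(1/(2*l))*(-2 - 3*l) + l) = (6 + 2*l)*((-2 - 3*l)/l + l) = (6 + 2*l)*(l + (-2 - 3*l)/l))
1/P((2*(-1))*(-5)) = 1/(-22 - 12/((2*(-1))*(-5)) + 2*((2*(-1))*(-5))²) = 1/(-22 - 12/((-2*(-5))) + 2*(-2*(-5))²) = 1/(-22 - 12/10 + 2*10²) = 1/(-22 - 12*⅒ + 2*100) = 1/(-22 - 6/5 + 200) = 1/(884/5) = 5/884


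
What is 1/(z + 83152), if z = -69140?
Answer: 1/14012 ≈ 7.1367e-5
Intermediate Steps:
1/(z + 83152) = 1/(-69140 + 83152) = 1/14012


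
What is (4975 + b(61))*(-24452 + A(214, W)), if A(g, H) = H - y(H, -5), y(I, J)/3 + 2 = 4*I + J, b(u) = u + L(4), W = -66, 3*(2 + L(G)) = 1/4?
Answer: -1431995345/12 ≈ -1.1933e+8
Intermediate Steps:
L(G) = -23/12 (L(G) = -2 + (1/3)/4 = -2 + (1/3)*(1/4) = -2 + 1/12 = -23/12)
b(u) = -23/12 + u (b(u) = u - 23/12 = -23/12 + u)
y(I, J) = -6 + 3*J + 12*I (y(I, J) = -6 + 3*(4*I + J) = -6 + 3*(J + 4*I) = -6 + (3*J + 12*I) = -6 + 3*J + 12*I)
A(g, H) = 21 - 11*H (A(g, H) = H - (-6 + 3*(-5) + 12*H) = H - (-6 - 15 + 12*H) = H - (-21 + 12*H) = H + (21 - 12*H) = 21 - 11*H)
(4975 + b(61))*(-24452 + A(214, W)) = (4975 + (-23/12 + 61))*(-24452 + (21 - 11*(-66))) = (4975 + 709/12)*(-24452 + (21 + 726)) = 60409*(-24452 + 747)/12 = (60409/12)*(-23705) = -1431995345/12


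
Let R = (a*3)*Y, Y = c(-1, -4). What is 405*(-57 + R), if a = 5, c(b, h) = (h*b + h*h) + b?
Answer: 92340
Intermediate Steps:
c(b, h) = b + h**2 + b*h (c(b, h) = (b*h + h**2) + b = (h**2 + b*h) + b = b + h**2 + b*h)
Y = 19 (Y = -1 + (-4)**2 - 1*(-4) = -1 + 16 + 4 = 19)
R = 285 (R = (5*3)*19 = 15*19 = 285)
405*(-57 + R) = 405*(-57 + 285) = 405*228 = 92340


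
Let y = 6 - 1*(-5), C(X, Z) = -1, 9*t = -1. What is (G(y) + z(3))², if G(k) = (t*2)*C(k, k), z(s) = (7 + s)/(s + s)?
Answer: 289/81 ≈ 3.5679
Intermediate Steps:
t = -⅑ (t = (⅑)*(-1) = -⅑ ≈ -0.11111)
z(s) = (7 + s)/(2*s) (z(s) = (7 + s)/((2*s)) = (7 + s)*(1/(2*s)) = (7 + s)/(2*s))
y = 11 (y = 6 + 5 = 11)
G(k) = 2/9 (G(k) = -⅑*2*(-1) = -2/9*(-1) = 2/9)
(G(y) + z(3))² = (2/9 + (½)*(7 + 3)/3)² = (2/9 + (½)*(⅓)*10)² = (2/9 + 5/3)² = (17/9)² = 289/81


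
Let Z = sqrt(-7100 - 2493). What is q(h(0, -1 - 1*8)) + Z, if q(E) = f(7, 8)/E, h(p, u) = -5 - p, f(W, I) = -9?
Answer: 9/5 + I*sqrt(9593) ≈ 1.8 + 97.944*I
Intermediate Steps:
q(E) = -9/E
Z = I*sqrt(9593) (Z = sqrt(-9593) = I*sqrt(9593) ≈ 97.944*I)
q(h(0, -1 - 1*8)) + Z = -9/(-5 - 1*0) + I*sqrt(9593) = -9/(-5 + 0) + I*sqrt(9593) = -9/(-5) + I*sqrt(9593) = -9*(-1/5) + I*sqrt(9593) = 9/5 + I*sqrt(9593)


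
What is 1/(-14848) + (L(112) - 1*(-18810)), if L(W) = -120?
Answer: 277509119/14848 ≈ 18690.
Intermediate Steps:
1/(-14848) + (L(112) - 1*(-18810)) = 1/(-14848) + (-120 - 1*(-18810)) = -1/14848 + (-120 + 18810) = -1/14848 + 18690 = 277509119/14848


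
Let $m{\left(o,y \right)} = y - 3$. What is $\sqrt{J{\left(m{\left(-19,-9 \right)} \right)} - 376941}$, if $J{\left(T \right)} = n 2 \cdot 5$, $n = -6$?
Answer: $3 i \sqrt{41889} \approx 614.0 i$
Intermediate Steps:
$m{\left(o,y \right)} = -3 + y$ ($m{\left(o,y \right)} = y - 3 = -3 + y$)
$J{\left(T \right)} = -60$ ($J{\left(T \right)} = \left(-6\right) 2 \cdot 5 = \left(-12\right) 5 = -60$)
$\sqrt{J{\left(m{\left(-19,-9 \right)} \right)} - 376941} = \sqrt{-60 - 376941} = \sqrt{-377001} = 3 i \sqrt{41889}$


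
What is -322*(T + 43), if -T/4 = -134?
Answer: -186438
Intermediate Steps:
T = 536 (T = -4*(-134) = 536)
-322*(T + 43) = -322*(536 + 43) = -322*579 = -186438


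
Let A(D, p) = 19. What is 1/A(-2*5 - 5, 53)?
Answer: 1/19 ≈ 0.052632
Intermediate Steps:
1/A(-2*5 - 5, 53) = 1/19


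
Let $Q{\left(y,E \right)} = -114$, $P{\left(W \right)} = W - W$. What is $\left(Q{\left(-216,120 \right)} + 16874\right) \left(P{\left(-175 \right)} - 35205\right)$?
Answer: $-590035800$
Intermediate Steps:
$P{\left(W \right)} = 0$
$\left(Q{\left(-216,120 \right)} + 16874\right) \left(P{\left(-175 \right)} - 35205\right) = \left(-114 + 16874\right) \left(0 - 35205\right) = 16760 \left(-35205\right) = -590035800$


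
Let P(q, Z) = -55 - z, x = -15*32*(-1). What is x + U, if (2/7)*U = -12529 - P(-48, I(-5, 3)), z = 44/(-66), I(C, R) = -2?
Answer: -129544/3 ≈ -43181.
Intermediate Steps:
x = 480 (x = -480*(-1) = 480)
z = -2/3 (z = 44*(-1/66) = -2/3 ≈ -0.66667)
P(q, Z) = -163/3 (P(q, Z) = -55 - 1*(-2/3) = -55 + 2/3 = -163/3)
U = -130984/3 (U = 7*(-12529 - 1*(-163/3))/2 = 7*(-12529 + 163/3)/2 = (7/2)*(-37424/3) = -130984/3 ≈ -43661.)
x + U = 480 - 130984/3 = -129544/3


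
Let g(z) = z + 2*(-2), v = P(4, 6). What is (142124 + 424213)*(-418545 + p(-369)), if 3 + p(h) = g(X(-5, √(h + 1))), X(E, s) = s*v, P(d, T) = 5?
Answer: -237041484024 + 11326740*I*√23 ≈ -2.3704e+11 + 5.4321e+7*I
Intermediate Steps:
v = 5
X(E, s) = 5*s (X(E, s) = s*5 = 5*s)
g(z) = -4 + z (g(z) = z - 4 = -4 + z)
p(h) = -7 + 5*√(1 + h) (p(h) = -3 + (-4 + 5*√(h + 1)) = -3 + (-4 + 5*√(1 + h)) = -7 + 5*√(1 + h))
(142124 + 424213)*(-418545 + p(-369)) = (142124 + 424213)*(-418545 + (-7 + 5*√(1 - 369))) = 566337*(-418545 + (-7 + 5*√(-368))) = 566337*(-418545 + (-7 + 5*(4*I*√23))) = 566337*(-418545 + (-7 + 20*I*√23)) = 566337*(-418552 + 20*I*√23) = -237041484024 + 11326740*I*√23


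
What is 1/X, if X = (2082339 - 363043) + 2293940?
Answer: 1/4013236 ≈ 2.4918e-7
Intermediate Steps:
X = 4013236 (X = 1719296 + 2293940 = 4013236)
1/X = 1/4013236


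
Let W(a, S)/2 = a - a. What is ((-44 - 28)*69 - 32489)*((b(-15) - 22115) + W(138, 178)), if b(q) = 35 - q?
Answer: 826488705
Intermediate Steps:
W(a, S) = 0 (W(a, S) = 2*(a - a) = 2*0 = 0)
((-44 - 28)*69 - 32489)*((b(-15) - 22115) + W(138, 178)) = ((-44 - 28)*69 - 32489)*(((35 - 1*(-15)) - 22115) + 0) = (-72*69 - 32489)*(((35 + 15) - 22115) + 0) = (-4968 - 32489)*((50 - 22115) + 0) = -37457*(-22065 + 0) = -37457*(-22065) = 826488705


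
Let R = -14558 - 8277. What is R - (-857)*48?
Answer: 18301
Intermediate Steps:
R = -22835
R - (-857)*48 = -22835 - (-857)*48 = -22835 - 1*(-41136) = -22835 + 41136 = 18301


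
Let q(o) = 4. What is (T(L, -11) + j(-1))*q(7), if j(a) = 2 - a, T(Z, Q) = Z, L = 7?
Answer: 40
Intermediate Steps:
(T(L, -11) + j(-1))*q(7) = (7 + (2 - 1*(-1)))*4 = (7 + (2 + 1))*4 = (7 + 3)*4 = 10*4 = 40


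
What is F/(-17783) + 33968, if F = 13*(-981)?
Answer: 604065697/17783 ≈ 33969.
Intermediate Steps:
F = -12753
F/(-17783) + 33968 = -12753/(-17783) + 33968 = -12753*(-1/17783) + 33968 = 12753/17783 + 33968 = 604065697/17783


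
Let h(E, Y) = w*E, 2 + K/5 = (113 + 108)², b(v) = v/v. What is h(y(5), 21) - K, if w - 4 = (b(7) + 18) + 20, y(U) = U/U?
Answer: -244152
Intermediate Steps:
b(v) = 1
y(U) = 1
w = 43 (w = 4 + ((1 + 18) + 20) = 4 + (19 + 20) = 4 + 39 = 43)
K = 244195 (K = -10 + 5*(113 + 108)² = -10 + 5*221² = -10 + 5*48841 = -10 + 244205 = 244195)
h(E, Y) = 43*E
h(y(5), 21) - K = 43*1 - 1*244195 = 43 - 244195 = -244152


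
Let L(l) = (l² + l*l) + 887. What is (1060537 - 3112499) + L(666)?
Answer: -1163963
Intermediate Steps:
L(l) = 887 + 2*l² (L(l) = (l² + l²) + 887 = 2*l² + 887 = 887 + 2*l²)
(1060537 - 3112499) + L(666) = (1060537 - 3112499) + (887 + 2*666²) = -2051962 + (887 + 2*443556) = -2051962 + (887 + 887112) = -2051962 + 887999 = -1163963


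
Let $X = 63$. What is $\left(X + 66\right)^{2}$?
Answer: $16641$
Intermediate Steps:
$\left(X + 66\right)^{2} = \left(63 + 66\right)^{2} = 129^{2} = 16641$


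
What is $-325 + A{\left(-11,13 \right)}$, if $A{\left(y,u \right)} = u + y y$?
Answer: $-191$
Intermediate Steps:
$A{\left(y,u \right)} = u + y^{2}$
$-325 + A{\left(-11,13 \right)} = -325 + \left(13 + \left(-11\right)^{2}\right) = -325 + \left(13 + 121\right) = -325 + 134 = -191$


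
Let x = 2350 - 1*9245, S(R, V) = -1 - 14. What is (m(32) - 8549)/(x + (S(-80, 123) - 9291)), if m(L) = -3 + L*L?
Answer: 7528/16201 ≈ 0.46466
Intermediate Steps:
S(R, V) = -15
x = -6895 (x = 2350 - 9245 = -6895)
m(L) = -3 + L²
(m(32) - 8549)/(x + (S(-80, 123) - 9291)) = ((-3 + 32²) - 8549)/(-6895 + (-15 - 9291)) = ((-3 + 1024) - 8549)/(-6895 - 9306) = (1021 - 8549)/(-16201) = -7528*(-1/16201) = 7528/16201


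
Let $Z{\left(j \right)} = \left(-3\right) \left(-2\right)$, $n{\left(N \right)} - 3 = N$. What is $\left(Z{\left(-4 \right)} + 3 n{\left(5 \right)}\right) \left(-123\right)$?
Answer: $-3690$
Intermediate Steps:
$n{\left(N \right)} = 3 + N$
$Z{\left(j \right)} = 6$
$\left(Z{\left(-4 \right)} + 3 n{\left(5 \right)}\right) \left(-123\right) = \left(6 + 3 \left(3 + 5\right)\right) \left(-123\right) = \left(6 + 3 \cdot 8\right) \left(-123\right) = \left(6 + 24\right) \left(-123\right) = 30 \left(-123\right) = -3690$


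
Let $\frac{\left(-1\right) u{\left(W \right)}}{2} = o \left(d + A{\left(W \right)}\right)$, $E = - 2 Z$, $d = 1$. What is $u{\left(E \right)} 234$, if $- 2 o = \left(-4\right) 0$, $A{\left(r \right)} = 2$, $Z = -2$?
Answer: $0$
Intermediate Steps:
$o = 0$ ($o = - \frac{\left(-4\right) 0}{2} = \left(- \frac{1}{2}\right) 0 = 0$)
$E = 4$ ($E = \left(-2\right) \left(-2\right) = 4$)
$u{\left(W \right)} = 0$ ($u{\left(W \right)} = - 2 \cdot 0 \left(1 + 2\right) = - 2 \cdot 0 \cdot 3 = \left(-2\right) 0 = 0$)
$u{\left(E \right)} 234 = 0 \cdot 234 = 0$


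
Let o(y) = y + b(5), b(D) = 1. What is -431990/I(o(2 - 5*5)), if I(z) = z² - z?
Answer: -215995/253 ≈ -853.74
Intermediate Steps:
o(y) = 1 + y (o(y) = y + 1 = 1 + y)
-431990/I(o(2 - 5*5)) = -431990*1/((1 + (2 - 5*5))*(-1 + (1 + (2 - 5*5)))) = -431990*1/((1 + (2 - 25))*(-1 + (1 + (2 - 25)))) = -431990*1/((1 - 23)*(-1 + (1 - 23))) = -431990*(-1/(22*(-1 - 22))) = -431990/((-22*(-23))) = -431990/506 = -431990*1/506 = -215995/253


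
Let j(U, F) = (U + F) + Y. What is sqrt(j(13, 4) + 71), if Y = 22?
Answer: sqrt(110) ≈ 10.488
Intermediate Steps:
j(U, F) = 22 + F + U (j(U, F) = (U + F) + 22 = (F + U) + 22 = 22 + F + U)
sqrt(j(13, 4) + 71) = sqrt((22 + 4 + 13) + 71) = sqrt(39 + 71) = sqrt(110)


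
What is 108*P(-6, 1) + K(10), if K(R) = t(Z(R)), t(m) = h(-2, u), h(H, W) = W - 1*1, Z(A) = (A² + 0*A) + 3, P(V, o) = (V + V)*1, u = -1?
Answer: -1298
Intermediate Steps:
P(V, o) = 2*V (P(V, o) = (2*V)*1 = 2*V)
Z(A) = 3 + A² (Z(A) = (A² + 0) + 3 = A² + 3 = 3 + A²)
h(H, W) = -1 + W (h(H, W) = W - 1 = -1 + W)
t(m) = -2 (t(m) = -1 - 1 = -2)
K(R) = -2
108*P(-6, 1) + K(10) = 108*(2*(-6)) - 2 = 108*(-12) - 2 = -1296 - 2 = -1298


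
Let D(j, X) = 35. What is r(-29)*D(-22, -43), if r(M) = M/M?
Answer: 35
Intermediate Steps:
r(M) = 1
r(-29)*D(-22, -43) = 1*35 = 35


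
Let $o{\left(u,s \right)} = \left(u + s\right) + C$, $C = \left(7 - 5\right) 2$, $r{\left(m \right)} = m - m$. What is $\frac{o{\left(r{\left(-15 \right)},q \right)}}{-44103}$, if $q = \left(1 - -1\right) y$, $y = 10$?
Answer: $- \frac{8}{14701} \approx -0.00054418$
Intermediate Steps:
$r{\left(m \right)} = 0$
$q = 20$ ($q = \left(1 - -1\right) 10 = \left(1 + 1\right) 10 = 2 \cdot 10 = 20$)
$C = 4$ ($C = 2 \cdot 2 = 4$)
$o{\left(u,s \right)} = 4 + s + u$ ($o{\left(u,s \right)} = \left(u + s\right) + 4 = \left(s + u\right) + 4 = 4 + s + u$)
$\frac{o{\left(r{\left(-15 \right)},q \right)}}{-44103} = \frac{4 + 20 + 0}{-44103} = 24 \left(- \frac{1}{44103}\right) = - \frac{8}{14701}$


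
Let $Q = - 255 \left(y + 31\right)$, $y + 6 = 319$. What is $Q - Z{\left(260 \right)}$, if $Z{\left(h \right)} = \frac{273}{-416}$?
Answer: $- \frac{2807019}{32} \approx -87719.0$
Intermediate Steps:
$y = 313$ ($y = -6 + 319 = 313$)
$Z{\left(h \right)} = - \frac{21}{32}$ ($Z{\left(h \right)} = 273 \left(- \frac{1}{416}\right) = - \frac{21}{32}$)
$Q = -87720$ ($Q = - 255 \left(313 + 31\right) = \left(-255\right) 344 = -87720$)
$Q - Z{\left(260 \right)} = -87720 - - \frac{21}{32} = -87720 + \frac{21}{32} = - \frac{2807019}{32}$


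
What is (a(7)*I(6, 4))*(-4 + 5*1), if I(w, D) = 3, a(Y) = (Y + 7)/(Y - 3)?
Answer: 21/2 ≈ 10.500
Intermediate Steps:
a(Y) = (7 + Y)/(-3 + Y)
(a(7)*I(6, 4))*(-4 + 5*1) = (((7 + 7)/(-3 + 7))*3)*(-4 + 5*1) = ((14/4)*3)*(-4 + 5) = (((¼)*14)*3)*1 = ((7/2)*3)*1 = (21/2)*1 = 21/2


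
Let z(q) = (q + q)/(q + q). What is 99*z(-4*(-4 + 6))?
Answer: 99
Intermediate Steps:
z(q) = 1 (z(q) = (2*q)/((2*q)) = (2*q)*(1/(2*q)) = 1)
99*z(-4*(-4 + 6)) = 99*1 = 99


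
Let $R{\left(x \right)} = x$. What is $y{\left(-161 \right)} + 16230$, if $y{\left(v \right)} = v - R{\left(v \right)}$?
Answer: $16230$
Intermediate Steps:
$y{\left(v \right)} = 0$ ($y{\left(v \right)} = v - v = 0$)
$y{\left(-161 \right)} + 16230 = 0 + 16230 = 16230$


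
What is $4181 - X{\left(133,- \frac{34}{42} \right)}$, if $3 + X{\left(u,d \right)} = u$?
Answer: $4051$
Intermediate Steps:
$X{\left(u,d \right)} = -3 + u$
$4181 - X{\left(133,- \frac{34}{42} \right)} = 4181 - \left(-3 + 133\right) = 4181 - 130 = 4051$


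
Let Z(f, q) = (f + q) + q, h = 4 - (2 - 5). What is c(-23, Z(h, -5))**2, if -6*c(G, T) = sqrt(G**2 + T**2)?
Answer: 269/18 ≈ 14.944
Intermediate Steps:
h = 7 (h = 4 - 1*(-3) = 4 + 3 = 7)
Z(f, q) = f + 2*q
c(G, T) = -sqrt(G**2 + T**2)/6
c(-23, Z(h, -5))**2 = (-sqrt((-23)**2 + (7 + 2*(-5))**2)/6)**2 = (-sqrt(529 + (7 - 10)**2)/6)**2 = (-sqrt(529 + (-3)**2)/6)**2 = (-sqrt(529 + 9)/6)**2 = (-sqrt(538)/6)**2 = 269/18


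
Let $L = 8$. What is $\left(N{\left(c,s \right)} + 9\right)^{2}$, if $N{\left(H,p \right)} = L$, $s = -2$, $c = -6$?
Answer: $289$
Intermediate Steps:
$N{\left(H,p \right)} = 8$
$\left(N{\left(c,s \right)} + 9\right)^{2} = \left(8 + 9\right)^{2} = 17^{2} = 289$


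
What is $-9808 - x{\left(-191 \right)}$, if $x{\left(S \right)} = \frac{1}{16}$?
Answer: $- \frac{156929}{16} \approx -9808.1$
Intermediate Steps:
$x{\left(S \right)} = \frac{1}{16}$
$-9808 - x{\left(-191 \right)} = -9808 - \frac{1}{16} = - \frac{156929}{16}$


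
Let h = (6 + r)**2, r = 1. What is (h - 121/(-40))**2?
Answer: 4330561/1600 ≈ 2706.6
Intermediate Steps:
h = 49 (h = (6 + 1)**2 = 7**2 = 49)
(h - 121/(-40))**2 = (49 - 121/(-40))**2 = (49 - 121*(-1/40))**2 = (49 + 121/40)**2 = (2081/40)**2 = 4330561/1600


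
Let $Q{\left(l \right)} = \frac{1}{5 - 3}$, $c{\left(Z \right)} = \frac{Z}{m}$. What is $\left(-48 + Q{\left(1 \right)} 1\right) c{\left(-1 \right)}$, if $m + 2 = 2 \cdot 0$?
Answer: $- \frac{95}{4} \approx -23.75$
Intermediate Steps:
$m = -2$ ($m = -2 + 2 \cdot 0 = -2 + 0 = -2$)
$c{\left(Z \right)} = - \frac{Z}{2}$ ($c{\left(Z \right)} = \frac{Z}{-2} = Z \left(- \frac{1}{2}\right) = - \frac{Z}{2}$)
$Q{\left(l \right)} = \frac{1}{2}$
$\left(-48 + Q{\left(1 \right)} 1\right) c{\left(-1 \right)} = \left(-48 + \frac{1}{2} \cdot 1\right) \left(\left(- \frac{1}{2}\right) \left(-1\right)\right) = \left(-48 + \frac{1}{2}\right) \frac{1}{2} = \left(- \frac{95}{2}\right) \frac{1}{2} = - \frac{95}{4}$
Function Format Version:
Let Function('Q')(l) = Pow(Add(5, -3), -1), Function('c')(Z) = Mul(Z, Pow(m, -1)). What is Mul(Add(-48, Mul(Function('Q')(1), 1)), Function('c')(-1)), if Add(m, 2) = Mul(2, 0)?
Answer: Rational(-95, 4) ≈ -23.750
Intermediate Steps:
m = -2 (m = Add(-2, Mul(2, 0)) = Add(-2, 0) = -2)
Function('c')(Z) = Mul(Rational(-1, 2), Z) (Function('c')(Z) = Mul(Z, Pow(-2, -1)) = Mul(Z, Rational(-1, 2)) = Mul(Rational(-1, 2), Z))
Function('Q')(l) = Rational(1, 2) (Function('Q')(l) = Pow(2, -1) = Rational(1, 2))
Mul(Add(-48, Mul(Function('Q')(1), 1)), Function('c')(-1)) = Mul(Add(-48, Mul(Rational(1, 2), 1)), Mul(Rational(-1, 2), -1)) = Mul(Add(-48, Rational(1, 2)), Rational(1, 2)) = Mul(Rational(-95, 2), Rational(1, 2)) = Rational(-95, 4)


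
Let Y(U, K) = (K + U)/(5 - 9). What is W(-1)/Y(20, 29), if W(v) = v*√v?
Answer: 4*I/49 ≈ 0.081633*I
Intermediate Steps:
Y(U, K) = -K/4 - U/4 (Y(U, K) = (K + U)/(-4) = (K + U)*(-¼) = -K/4 - U/4)
W(v) = v^(3/2)
W(-1)/Y(20, 29) = (-1)^(3/2)/(-¼*29 - ¼*20) = (-I)/(-29/4 - 5) = (-I)/(-49/4) = -I*(-4/49) = 4*I/49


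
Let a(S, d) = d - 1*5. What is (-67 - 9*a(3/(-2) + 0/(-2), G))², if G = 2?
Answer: 1600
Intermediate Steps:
a(S, d) = -5 + d (a(S, d) = d - 5 = -5 + d)
(-67 - 9*a(3/(-2) + 0/(-2), G))² = (-67 - 9*(-5 + 2))² = (-67 - 9*(-3))² = (-67 + 27)² = (-40)² = 1600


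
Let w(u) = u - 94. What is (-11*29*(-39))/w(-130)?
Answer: -12441/224 ≈ -55.540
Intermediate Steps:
w(u) = -94 + u
(-11*29*(-39))/w(-130) = (-11*29*(-39))/(-94 - 130) = -319*(-39)/(-224) = 12441*(-1/224) = -12441/224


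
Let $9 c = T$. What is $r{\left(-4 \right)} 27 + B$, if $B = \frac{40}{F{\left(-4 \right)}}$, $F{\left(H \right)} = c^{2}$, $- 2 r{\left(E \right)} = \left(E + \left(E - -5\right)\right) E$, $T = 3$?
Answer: $198$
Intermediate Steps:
$c = \frac{1}{3}$ ($c = \frac{1}{9} \cdot 3 = \frac{1}{3} \approx 0.33333$)
$r{\left(E \right)} = - \frac{E \left(5 + 2 E\right)}{2}$ ($r{\left(E \right)} = - \frac{\left(E + \left(E - -5\right)\right) E}{2} = - \frac{\left(E + \left(E + 5\right)\right) E}{2} = - \frac{\left(E + \left(5 + E\right)\right) E}{2} = - \frac{\left(5 + 2 E\right) E}{2} = - \frac{E \left(5 + 2 E\right)}{2}$)
$F{\left(H \right)} = \frac{1}{9}$ ($F{\left(H \right)} = \left(\frac{1}{3}\right)^{2} = \frac{1}{9}$)
$B = 360$ ($B = 40 \frac{1}{\frac{1}{9}} = 40 \cdot 9 = 360$)
$r{\left(-4 \right)} 27 + B = \left(- \frac{1}{2}\right) \left(-4\right) \left(5 + 2 \left(-4\right)\right) 27 + 360 = \left(- \frac{1}{2}\right) \left(-4\right) \left(5 - 8\right) 27 + 360 = \left(- \frac{1}{2}\right) \left(-4\right) \left(-3\right) 27 + 360 = \left(-6\right) 27 + 360 = -162 + 360 = 198$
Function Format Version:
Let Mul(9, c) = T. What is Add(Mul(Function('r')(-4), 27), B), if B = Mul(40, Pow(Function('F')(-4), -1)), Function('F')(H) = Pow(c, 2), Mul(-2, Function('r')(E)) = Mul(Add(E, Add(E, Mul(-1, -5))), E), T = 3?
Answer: 198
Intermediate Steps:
c = Rational(1, 3) (c = Mul(Rational(1, 9), 3) = Rational(1, 3) ≈ 0.33333)
Function('r')(E) = Mul(Rational(-1, 2), E, Add(5, Mul(2, E))) (Function('r')(E) = Mul(Rational(-1, 2), Mul(Add(E, Add(E, Mul(-1, -5))), E)) = Mul(Rational(-1, 2), Mul(Add(E, Add(E, 5)), E)) = Mul(Rational(-1, 2), Mul(Add(E, Add(5, E)), E)) = Mul(Rational(-1, 2), Mul(Add(5, Mul(2, E)), E)) = Mul(Rational(-1, 2), Mul(E, Add(5, Mul(2, E)))) = Mul(Rational(-1, 2), E, Add(5, Mul(2, E))))
Function('F')(H) = Rational(1, 9) (Function('F')(H) = Pow(Rational(1, 3), 2) = Rational(1, 9))
B = 360 (B = Mul(40, Pow(Rational(1, 9), -1)) = Mul(40, 9) = 360)
Add(Mul(Function('r')(-4), 27), B) = Add(Mul(Mul(Rational(-1, 2), -4, Add(5, Mul(2, -4))), 27), 360) = Add(Mul(Mul(Rational(-1, 2), -4, Add(5, -8)), 27), 360) = Add(Mul(Mul(Rational(-1, 2), -4, -3), 27), 360) = Add(Mul(-6, 27), 360) = Add(-162, 360) = 198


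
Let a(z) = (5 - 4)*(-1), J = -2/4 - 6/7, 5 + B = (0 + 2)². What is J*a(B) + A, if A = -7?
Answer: -79/14 ≈ -5.6429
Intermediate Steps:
B = -1 (B = -5 + (0 + 2)² = -5 + 2² = -5 + 4 = -1)
J = -19/14 (J = -2*¼ - 6*⅐ = -½ - 6/7 = -19/14 ≈ -1.3571)
a(z) = -1 (a(z) = 1*(-1) = -1)
J*a(B) + A = -19/14*(-1) - 7 = 19/14 - 7 = -79/14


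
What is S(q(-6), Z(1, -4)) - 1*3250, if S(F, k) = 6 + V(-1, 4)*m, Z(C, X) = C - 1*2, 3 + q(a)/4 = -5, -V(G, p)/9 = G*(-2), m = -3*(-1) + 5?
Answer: -3388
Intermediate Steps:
m = 8 (m = 3 + 5 = 8)
V(G, p) = 18*G (V(G, p) = -9*G*(-2) = -(-18)*G = 18*G)
q(a) = -32 (q(a) = -12 + 4*(-5) = -12 - 20 = -32)
Z(C, X) = -2 + C (Z(C, X) = C - 2 = -2 + C)
S(F, k) = -138 (S(F, k) = 6 + (18*(-1))*8 = 6 - 18*8 = 6 - 144 = -138)
S(q(-6), Z(1, -4)) - 1*3250 = -138 - 1*3250 = -138 - 3250 = -3388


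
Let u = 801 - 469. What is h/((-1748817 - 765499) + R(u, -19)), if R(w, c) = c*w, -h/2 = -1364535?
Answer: -454845/420104 ≈ -1.0827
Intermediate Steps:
h = 2729070 (h = -2*(-1364535) = 2729070)
u = 332
h/((-1748817 - 765499) + R(u, -19)) = 2729070/((-1748817 - 765499) - 19*332) = 2729070/(-2514316 - 6308) = 2729070/(-2520624) = 2729070*(-1/2520624) = -454845/420104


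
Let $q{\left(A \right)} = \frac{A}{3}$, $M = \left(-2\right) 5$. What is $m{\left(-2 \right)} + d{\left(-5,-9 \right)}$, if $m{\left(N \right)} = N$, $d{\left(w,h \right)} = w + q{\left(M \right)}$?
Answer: $- \frac{31}{3} \approx -10.333$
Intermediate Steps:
$M = -10$
$q{\left(A \right)} = \frac{A}{3}$ ($q{\left(A \right)} = A \frac{1}{3} = \frac{A}{3}$)
$d{\left(w,h \right)} = - \frac{10}{3} + w$ ($d{\left(w,h \right)} = w + \frac{1}{3} \left(-10\right) = w - \frac{10}{3} = - \frac{10}{3} + w$)
$m{\left(-2 \right)} + d{\left(-5,-9 \right)} = -2 - \frac{25}{3} = - \frac{31}{3}$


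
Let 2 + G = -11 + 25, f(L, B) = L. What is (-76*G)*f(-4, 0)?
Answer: 3648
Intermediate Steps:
G = 12 (G = -2 + (-11 + 25) = -2 + 14 = 12)
(-76*G)*f(-4, 0) = -76*12*(-4) = -912*(-4) = 3648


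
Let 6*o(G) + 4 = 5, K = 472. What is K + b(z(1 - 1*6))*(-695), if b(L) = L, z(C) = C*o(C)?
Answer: 6307/6 ≈ 1051.2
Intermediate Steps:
o(G) = 1/6 (o(G) = -2/3 + (1/6)*5 = -2/3 + 5/6 = 1/6)
z(C) = C/6 (z(C) = C*(1/6) = C/6)
K + b(z(1 - 1*6))*(-695) = 472 + ((1 - 1*6)/6)*(-695) = 472 + ((1 - 6)/6)*(-695) = 472 + ((1/6)*(-5))*(-695) = 472 - 5/6*(-695) = 472 + 3475/6 = 6307/6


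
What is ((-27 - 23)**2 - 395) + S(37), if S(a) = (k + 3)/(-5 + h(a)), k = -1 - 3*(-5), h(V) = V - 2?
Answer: 63167/30 ≈ 2105.6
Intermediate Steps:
h(V) = -2 + V
k = 14 (k = -1 + 15 = 14)
S(a) = 17/(-7 + a) (S(a) = (14 + 3)/(-5 + (-2 + a)) = 17/(-7 + a))
((-27 - 23)**2 - 395) + S(37) = ((-27 - 23)**2 - 395) + 17/(-7 + 37) = ((-50)**2 - 395) + 17/30 = (2500 - 395) + 17*(1/30) = 2105 + 17/30 = 63167/30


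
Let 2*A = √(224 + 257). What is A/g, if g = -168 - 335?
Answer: -√481/1006 ≈ -0.021801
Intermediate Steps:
A = √481/2 (A = √(224 + 257)/2 = √481/2 ≈ 10.966)
g = -503
A/g = (√481/2)/(-503) = (√481/2)*(-1/503) = -√481/1006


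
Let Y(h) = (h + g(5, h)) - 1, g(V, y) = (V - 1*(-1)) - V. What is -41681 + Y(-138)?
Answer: -41819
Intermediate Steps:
g(V, y) = 1 (g(V, y) = (V + 1) - V = (1 + V) - V = 1)
Y(h) = h (Y(h) = (h + 1) - 1 = (1 + h) - 1 = h)
-41681 + Y(-138) = -41681 - 138 = -41819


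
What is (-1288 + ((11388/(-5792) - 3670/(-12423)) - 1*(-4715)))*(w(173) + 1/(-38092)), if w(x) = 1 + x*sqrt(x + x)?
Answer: 782345323757639/228406031456 + 10659662992051*sqrt(346)/17988504 ≈ 1.1026e+7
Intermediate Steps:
w(x) = 1 + sqrt(2)*x**(3/2) (w(x) = 1 + x*sqrt(2*x) = 1 + x*(sqrt(2)*sqrt(x)) = 1 + sqrt(2)*x**(3/2))
(-1288 + ((11388/(-5792) - 3670/(-12423)) - 1*(-4715)))*(w(173) + 1/(-38092)) = (-1288 + ((11388/(-5792) - 3670/(-12423)) - 1*(-4715)))*((1 + sqrt(2)*173**(3/2)) + 1/(-38092)) = (-1288 + ((11388*(-1/5792) - 3670*(-1/12423)) + 4715))*((1 + sqrt(2)*(173*sqrt(173))) - 1/38092) = (-1288 + ((-2847/1448 + 3670/12423) + 4715))*((1 + 173*sqrt(346)) - 1/38092) = (-1288 + (-30054121/17988504 + 4715))*(38091/38092 + 173*sqrt(346)) = (-1288 + 84785742239/17988504)*(38091/38092 + 173*sqrt(346)) = 61616549087*(38091/38092 + 173*sqrt(346))/17988504 = 782345323757639/228406031456 + 10659662992051*sqrt(346)/17988504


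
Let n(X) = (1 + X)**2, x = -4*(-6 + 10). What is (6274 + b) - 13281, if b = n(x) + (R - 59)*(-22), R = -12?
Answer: -5220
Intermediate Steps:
x = -16 (x = -4*4 = -16)
b = 1787 (b = (1 - 16)**2 + (-12 - 59)*(-22) = (-15)**2 - 71*(-22) = 225 + 1562 = 1787)
(6274 + b) - 13281 = (6274 + 1787) - 13281 = 8061 - 13281 = -5220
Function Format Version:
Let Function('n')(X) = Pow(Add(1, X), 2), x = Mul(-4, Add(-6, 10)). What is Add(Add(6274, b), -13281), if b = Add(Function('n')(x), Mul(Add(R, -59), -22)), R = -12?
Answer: -5220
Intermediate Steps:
x = -16 (x = Mul(-4, 4) = -16)
b = 1787 (b = Add(Pow(Add(1, -16), 2), Mul(Add(-12, -59), -22)) = Add(Pow(-15, 2), Mul(-71, -22)) = Add(225, 1562) = 1787)
Add(Add(6274, b), -13281) = Add(Add(6274, 1787), -13281) = Add(8061, -13281) = -5220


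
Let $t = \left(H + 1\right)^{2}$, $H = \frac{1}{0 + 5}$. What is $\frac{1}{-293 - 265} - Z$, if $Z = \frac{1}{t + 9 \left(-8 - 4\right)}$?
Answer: $\frac{209}{27528} \approx 0.0075923$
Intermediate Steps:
$H = \frac{1}{5} \approx 0.2$
$t = \frac{36}{25}$ ($t = \left(\frac{1}{5} + 1\right)^{2} = \left(\frac{6}{5}\right)^{2} = \frac{36}{25} \approx 1.44$)
$Z = - \frac{25}{2664}$ ($Z = \frac{1}{\frac{36}{25} + 9 \left(-8 - 4\right)} = \frac{1}{\frac{36}{25} + 9 \left(-12\right)} = \frac{1}{\frac{36}{25} - 108} = \frac{1}{- \frac{2664}{25}} = - \frac{25}{2664} \approx -0.0093844$)
$\frac{1}{-293 - 265} - Z = \frac{1}{-293 - 265} - - \frac{25}{2664} = \frac{1}{-558} + \frac{25}{2664} = - \frac{1}{558} + \frac{25}{2664} = \frac{209}{27528}$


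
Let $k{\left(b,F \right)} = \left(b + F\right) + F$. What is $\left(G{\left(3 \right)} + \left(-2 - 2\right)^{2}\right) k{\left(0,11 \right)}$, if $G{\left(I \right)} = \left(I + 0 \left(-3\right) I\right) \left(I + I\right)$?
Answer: $748$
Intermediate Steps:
$k{\left(b,F \right)} = b + 2 F$ ($k{\left(b,F \right)} = \left(F + b\right) + F = b + 2 F$)
$G{\left(I \right)} = 2 I^{2}$ ($G{\left(I \right)} = \left(I + 0 I\right) 2 I = \left(I + 0\right) 2 I = I 2 I = 2 I^{2}$)
$\left(G{\left(3 \right)} + \left(-2 - 2\right)^{2}\right) k{\left(0,11 \right)} = \left(2 \cdot 3^{2} + \left(-2 - 2\right)^{2}\right) \left(0 + 2 \cdot 11\right) = \left(2 \cdot 9 + \left(-4\right)^{2}\right) \left(0 + 22\right) = \left(18 + 16\right) 22 = 34 \cdot 22 = 748$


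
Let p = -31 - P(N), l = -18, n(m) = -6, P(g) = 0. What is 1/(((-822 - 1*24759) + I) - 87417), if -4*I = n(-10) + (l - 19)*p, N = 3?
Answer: -4/453133 ≈ -8.8274e-6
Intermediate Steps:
p = -31 (p = -31 - 1*0 = -31 + 0 = -31)
I = -1141/4 (I = -(-6 + (-18 - 19)*(-31))/4 = -(-6 - 37*(-31))/4 = -(-6 + 1147)/4 = -¼*1141 = -1141/4 ≈ -285.25)
1/(((-822 - 1*24759) + I) - 87417) = 1/(((-822 - 1*24759) - 1141/4) - 87417) = 1/(((-822 - 24759) - 1141/4) - 87417) = 1/((-25581 - 1141/4) - 87417) = 1/(-103465/4 - 87417) = 1/(-453133/4) = -4/453133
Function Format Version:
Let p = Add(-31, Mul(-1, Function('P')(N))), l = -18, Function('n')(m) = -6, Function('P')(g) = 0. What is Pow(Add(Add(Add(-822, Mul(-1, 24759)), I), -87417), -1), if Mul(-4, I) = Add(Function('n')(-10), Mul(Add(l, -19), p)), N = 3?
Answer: Rational(-4, 453133) ≈ -8.8274e-6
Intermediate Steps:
p = -31 (p = Add(-31, Mul(-1, 0)) = Add(-31, 0) = -31)
I = Rational(-1141, 4) (I = Mul(Rational(-1, 4), Add(-6, Mul(Add(-18, -19), -31))) = Mul(Rational(-1, 4), Add(-6, Mul(-37, -31))) = Mul(Rational(-1, 4), Add(-6, 1147)) = Mul(Rational(-1, 4), 1141) = Rational(-1141, 4) ≈ -285.25)
Pow(Add(Add(Add(-822, Mul(-1, 24759)), I), -87417), -1) = Pow(Add(Add(Add(-822, Mul(-1, 24759)), Rational(-1141, 4)), -87417), -1) = Pow(Add(Add(Add(-822, -24759), Rational(-1141, 4)), -87417), -1) = Pow(Add(Add(-25581, Rational(-1141, 4)), -87417), -1) = Pow(Add(Rational(-103465, 4), -87417), -1) = Pow(Rational(-453133, 4), -1) = Rational(-4, 453133)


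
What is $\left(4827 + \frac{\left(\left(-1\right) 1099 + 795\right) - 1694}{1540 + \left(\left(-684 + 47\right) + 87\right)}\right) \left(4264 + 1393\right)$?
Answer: $\frac{1501220718}{55} \approx 2.7295 \cdot 10^{7}$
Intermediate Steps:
$\left(4827 + \frac{\left(\left(-1\right) 1099 + 795\right) - 1694}{1540 + \left(\left(-684 + 47\right) + 87\right)}\right) \left(4264 + 1393\right) = \left(4827 + \frac{\left(-1099 + 795\right) - 1694}{1540 + \left(-637 + 87\right)}\right) 5657 = \left(4827 + \frac{-304 - 1694}{1540 - 550}\right) 5657 = \left(4827 - \frac{1998}{990}\right) 5657 = \left(4827 - \frac{111}{55}\right) 5657 = \frac{265374}{55} \cdot 5657 = \frac{1501220718}{55}$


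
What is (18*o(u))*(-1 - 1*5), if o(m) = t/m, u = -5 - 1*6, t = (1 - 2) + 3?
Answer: 216/11 ≈ 19.636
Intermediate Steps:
t = 2 (t = -1 + 3 = 2)
u = -11 (u = -5 - 6 = -11)
o(m) = 2/m
(18*o(u))*(-1 - 1*5) = (18*(2/(-11)))*(-1 - 1*5) = (18*(2*(-1/11)))*(-1 - 5) = (18*(-2/11))*(-6) = -36/11*(-6) = 216/11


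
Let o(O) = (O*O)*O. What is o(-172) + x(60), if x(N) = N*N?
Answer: -5084848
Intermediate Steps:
x(N) = N**2
o(O) = O**3 (o(O) = O**2*O = O**3)
o(-172) + x(60) = (-172)**3 + 60**2 = -5088448 + 3600 = -5084848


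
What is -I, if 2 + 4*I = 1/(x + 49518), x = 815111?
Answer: 1729257/3458516 ≈ 0.50000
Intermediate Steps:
I = -1729257/3458516 (I = -½ + 1/(4*(815111 + 49518)) = -½ + (¼)/864629 = -½ + (¼)*(1/864629) = -½ + 1/3458516 = -1729257/3458516 ≈ -0.50000)
-I = -1*(-1729257/3458516) = 1729257/3458516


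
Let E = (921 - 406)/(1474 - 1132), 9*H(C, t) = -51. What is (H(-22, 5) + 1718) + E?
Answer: 586133/342 ≈ 1713.8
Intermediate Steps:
H(C, t) = -17/3 (H(C, t) = (1/9)*(-51) = -17/3)
E = 515/342 ≈ 1.5058
(H(-22, 5) + 1718) + E = (-17/3 + 1718) + 515/342 = 5137/3 + 515/342 = 586133/342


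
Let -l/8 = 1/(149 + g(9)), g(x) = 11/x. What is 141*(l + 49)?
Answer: 1166352/169 ≈ 6901.5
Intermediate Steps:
l = -9/169 (l = -8/(149 + 11/9) = -8/1352/9 = -8*9/1352 = -9/169 ≈ -0.053254)
141*(l + 49) = 141*(-9/169 + 49) = 141*(8272/169) = 1166352/169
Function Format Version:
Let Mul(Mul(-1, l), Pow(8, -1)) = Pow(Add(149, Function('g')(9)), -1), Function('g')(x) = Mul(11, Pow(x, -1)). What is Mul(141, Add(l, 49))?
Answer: Rational(1166352, 169) ≈ 6901.5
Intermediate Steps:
l = Rational(-9, 169) (l = Mul(-8, Pow(Add(149, Mul(11, Pow(9, -1))), -1)) = Mul(-8, Pow(Add(149, Mul(11, Rational(1, 9))), -1)) = Mul(-8, Pow(Add(149, Rational(11, 9)), -1)) = Mul(-8, Pow(Rational(1352, 9), -1)) = Mul(-8, Rational(9, 1352)) = Rational(-9, 169) ≈ -0.053254)
Mul(141, Add(l, 49)) = Mul(141, Add(Rational(-9, 169), 49)) = Mul(141, Rational(8272, 169)) = Rational(1166352, 169)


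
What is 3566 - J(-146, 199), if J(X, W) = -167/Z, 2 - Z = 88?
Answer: 306509/86 ≈ 3564.1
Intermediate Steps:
Z = -86 (Z = 2 - 1*88 = 2 - 88 = -86)
J(X, W) = 167/86 (J(X, W) = -167/(-86) = -167*(-1/86) = 167/86)
3566 - J(-146, 199) = 3566 - 1*167/86 = 3566 - 167/86 = 306509/86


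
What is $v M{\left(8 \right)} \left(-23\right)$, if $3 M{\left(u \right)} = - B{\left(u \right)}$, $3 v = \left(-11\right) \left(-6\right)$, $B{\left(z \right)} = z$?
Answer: $\frac{4048}{3} \approx 1349.3$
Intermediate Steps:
$v = 22$ ($v = \frac{\left(-11\right) \left(-6\right)}{3} = \frac{1}{3} \cdot 66 = 22$)
$M{\left(u \right)} = - \frac{u}{3}$ ($M{\left(u \right)} = \frac{\left(-1\right) u}{3} = - \frac{u}{3}$)
$v M{\left(8 \right)} \left(-23\right) = 22 \left(\left(- \frac{1}{3}\right) 8\right) \left(-23\right) = 22 \left(- \frac{8}{3}\right) \left(-23\right) = \left(- \frac{176}{3}\right) \left(-23\right) = \frac{4048}{3}$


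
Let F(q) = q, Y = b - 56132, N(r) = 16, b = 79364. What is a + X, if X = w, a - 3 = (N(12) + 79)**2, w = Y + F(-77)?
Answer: 32183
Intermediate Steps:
Y = 23232 (Y = 79364 - 56132 = 23232)
w = 23155 (w = 23232 - 77 = 23155)
a = 9028 (a = 3 + (16 + 79)**2 = 3 + 95**2 = 3 + 9025 = 9028)
X = 23155
a + X = 9028 + 23155 = 32183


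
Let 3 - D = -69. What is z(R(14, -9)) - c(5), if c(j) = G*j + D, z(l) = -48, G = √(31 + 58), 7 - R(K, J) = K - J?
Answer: -120 - 5*√89 ≈ -167.17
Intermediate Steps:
D = 72 (D = 3 - 1*(-69) = 3 + 69 = 72)
R(K, J) = 7 + J - K (R(K, J) = 7 - (K - J) = 7 + (J - K) = 7 + J - K)
G = √89 ≈ 9.4340
c(j) = 72 + j*√89 (c(j) = √89*j + 72 = j*√89 + 72 = 72 + j*√89)
z(R(14, -9)) - c(5) = -48 - (72 + 5*√89) = -48 + (-72 - 5*√89) = -120 - 5*√89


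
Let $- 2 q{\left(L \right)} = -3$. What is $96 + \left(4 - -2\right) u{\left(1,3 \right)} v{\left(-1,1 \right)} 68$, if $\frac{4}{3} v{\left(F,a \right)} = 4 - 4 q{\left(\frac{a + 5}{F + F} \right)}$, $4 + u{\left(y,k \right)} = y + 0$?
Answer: $1932$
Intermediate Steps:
$q{\left(L \right)} = \frac{3}{2}$ ($q{\left(L \right)} = \left(- \frac{1}{2}\right) \left(-3\right) = \frac{3}{2}$)
$u{\left(y,k \right)} = -4 + y$ ($u{\left(y,k \right)} = -4 + \left(y + 0\right) = -4 + y$)
$v{\left(F,a \right)} = - \frac{3}{2}$ ($v{\left(F,a \right)} = \frac{3 \left(4 - 6\right)}{4} = \frac{3}{4} \left(-2\right) = - \frac{3}{2}$)
$96 + \left(4 - -2\right) u{\left(1,3 \right)} v{\left(-1,1 \right)} 68 = 96 + \left(4 - -2\right) \left(-4 + 1\right) \left(- \frac{3}{2}\right) 68 = 96 + \left(4 + 2\right) \left(-3\right) \left(- \frac{3}{2}\right) 68 = 96 + 6 \left(-3\right) \left(- \frac{3}{2}\right) 68 = 96 + \left(-18\right) \left(- \frac{3}{2}\right) 68 = 96 + 27 \cdot 68 = 96 + 1836 = 1932$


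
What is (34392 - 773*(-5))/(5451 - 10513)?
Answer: -38257/5062 ≈ -7.5577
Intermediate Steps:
(34392 - 773*(-5))/(5451 - 10513) = (34392 + 3865)/(-5062) = 38257*(-1/5062) = -38257/5062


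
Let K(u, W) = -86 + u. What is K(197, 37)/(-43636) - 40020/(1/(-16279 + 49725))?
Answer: -58407175233231/43636 ≈ -1.3385e+9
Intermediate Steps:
K(197, 37)/(-43636) - 40020/(1/(-16279 + 49725)) = (-86 + 197)/(-43636) - 40020/(1/(-16279 + 49725)) = 111*(-1/43636) - 40020/(1/33446) = -111/43636 - 40020/1/33446 = -111/43636 - 40020*33446 = -111/43636 - 1338508920 = -58407175233231/43636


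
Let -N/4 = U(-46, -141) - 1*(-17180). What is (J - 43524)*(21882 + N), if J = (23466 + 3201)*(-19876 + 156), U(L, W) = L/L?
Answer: 24634993059288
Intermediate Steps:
U(L, W) = 1
J = -525873240 (J = 26667*(-19720) = -525873240)
N = -68724 (N = -4*(1 - 1*(-17180)) = -4*(1 + 17180) = -4*17181 = -68724)
(J - 43524)*(21882 + N) = (-525873240 - 43524)*(21882 - 68724) = -525916764*(-46842) = 24634993059288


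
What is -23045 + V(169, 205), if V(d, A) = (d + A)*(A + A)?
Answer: 130295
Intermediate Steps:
V(d, A) = 2*A*(A + d) (V(d, A) = (A + d)*(2*A) = 2*A*(A + d))
-23045 + V(169, 205) = -23045 + 2*205*(205 + 169) = -23045 + 2*205*374 = -23045 + 153340 = 130295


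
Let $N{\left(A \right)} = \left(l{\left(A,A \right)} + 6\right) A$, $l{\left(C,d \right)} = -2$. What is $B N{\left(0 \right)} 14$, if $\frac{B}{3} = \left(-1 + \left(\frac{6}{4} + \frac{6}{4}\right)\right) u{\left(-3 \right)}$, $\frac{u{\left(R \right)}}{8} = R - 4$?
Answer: $0$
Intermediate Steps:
$u{\left(R \right)} = -32 + 8 R$ ($u{\left(R \right)} = 8 \left(R - 4\right) = 8 \left(-4 + R\right) = -32 + 8 R$)
$N{\left(A \right)} = 4 A$ ($N{\left(A \right)} = \left(-2 + 6\right) A = 4 A$)
$B = -336$ ($B = 3 \left(-1 + \left(\frac{6}{4} + \frac{6}{4}\right)\right) \left(-32 + 8 \left(-3\right)\right) = 3 \left(-1 + \left(6 \cdot \frac{1}{4} + 6 \cdot \frac{1}{4}\right)\right) \left(-32 - 24\right) = 3 \left(-1 + \left(\frac{3}{2} + \frac{3}{2}\right)\right) \left(-56\right) = 3 \left(-1 + 3\right) \left(-56\right) = 3 \cdot 2 \left(-56\right) = 3 \left(-112\right) = -336$)
$B N{\left(0 \right)} 14 = - 336 \cdot 4 \cdot 0 \cdot 14 = \left(-336\right) 0 \cdot 14 = 0 \cdot 14 = 0$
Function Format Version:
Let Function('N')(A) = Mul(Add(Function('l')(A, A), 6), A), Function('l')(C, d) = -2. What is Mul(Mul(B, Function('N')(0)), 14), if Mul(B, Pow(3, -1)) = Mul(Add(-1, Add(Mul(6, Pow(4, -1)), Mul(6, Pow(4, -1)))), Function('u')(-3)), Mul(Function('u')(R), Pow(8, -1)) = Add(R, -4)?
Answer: 0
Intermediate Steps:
Function('u')(R) = Add(-32, Mul(8, R)) (Function('u')(R) = Mul(8, Add(R, -4)) = Mul(8, Add(-4, R)) = Add(-32, Mul(8, R)))
Function('N')(A) = Mul(4, A) (Function('N')(A) = Mul(Add(-2, 6), A) = Mul(4, A))
B = -336 (B = Mul(3, Mul(Add(-1, Add(Mul(6, Pow(4, -1)), Mul(6, Pow(4, -1)))), Add(-32, Mul(8, -3)))) = Mul(3, Mul(Add(-1, Add(Mul(6, Rational(1, 4)), Mul(6, Rational(1, 4)))), Add(-32, -24))) = Mul(3, Mul(Add(-1, Add(Rational(3, 2), Rational(3, 2))), -56)) = Mul(3, Mul(Add(-1, 3), -56)) = Mul(3, Mul(2, -56)) = Mul(3, -112) = -336)
Mul(Mul(B, Function('N')(0)), 14) = Mul(Mul(-336, Mul(4, 0)), 14) = Mul(Mul(-336, 0), 14) = Mul(0, 14) = 0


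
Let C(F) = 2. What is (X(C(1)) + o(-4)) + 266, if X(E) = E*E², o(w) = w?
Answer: 270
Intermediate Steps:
X(E) = E³
(X(C(1)) + o(-4)) + 266 = (2³ - 4) + 266 = (8 - 4) + 266 = 4 + 266 = 270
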